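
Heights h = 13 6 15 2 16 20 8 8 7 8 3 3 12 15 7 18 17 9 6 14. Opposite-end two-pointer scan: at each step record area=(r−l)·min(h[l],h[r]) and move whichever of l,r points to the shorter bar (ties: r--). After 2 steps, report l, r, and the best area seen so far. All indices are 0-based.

l=0 r=19: min(13,14)*19=247 best=247 *, l++
l=1 r=19: min(6,14)*18=108 best=247, l++

l=2, r=19, best area=247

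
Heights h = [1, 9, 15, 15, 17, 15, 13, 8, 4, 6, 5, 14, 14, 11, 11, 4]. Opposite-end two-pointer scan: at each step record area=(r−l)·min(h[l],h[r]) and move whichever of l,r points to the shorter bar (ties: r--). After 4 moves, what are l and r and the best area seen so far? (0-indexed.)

l=2, r=13, best area=132

l=0 r=15: min(1,4)*15=15 best=15 *, l++
l=1 r=15: min(9,4)*14=56 best=56 *, r--
l=1 r=14: min(9,11)*13=117 best=117 *, l++
l=2 r=14: min(15,11)*12=132 best=132 *, r--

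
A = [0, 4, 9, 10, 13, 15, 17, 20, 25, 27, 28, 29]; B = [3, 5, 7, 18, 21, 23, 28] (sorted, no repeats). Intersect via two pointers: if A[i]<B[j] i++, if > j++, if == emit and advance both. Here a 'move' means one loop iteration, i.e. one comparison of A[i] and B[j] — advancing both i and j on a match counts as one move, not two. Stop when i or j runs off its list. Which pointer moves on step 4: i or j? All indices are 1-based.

j

[i=1,j=1] 0<3 → i++
[i=2,j=1] 4>3 → j++
[i=2,j=2] 4<5 → i++
[i=3,j=2] 9>5 → j++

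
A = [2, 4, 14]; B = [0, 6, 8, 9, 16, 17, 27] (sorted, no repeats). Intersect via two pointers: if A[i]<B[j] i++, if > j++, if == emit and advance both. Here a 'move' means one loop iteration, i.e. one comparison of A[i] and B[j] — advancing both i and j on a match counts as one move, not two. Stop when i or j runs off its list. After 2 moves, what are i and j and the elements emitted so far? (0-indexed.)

i=1, j=1, emitted=[]

[i=0,j=0] 2>0 → j++
[i=0,j=1] 2<6 → i++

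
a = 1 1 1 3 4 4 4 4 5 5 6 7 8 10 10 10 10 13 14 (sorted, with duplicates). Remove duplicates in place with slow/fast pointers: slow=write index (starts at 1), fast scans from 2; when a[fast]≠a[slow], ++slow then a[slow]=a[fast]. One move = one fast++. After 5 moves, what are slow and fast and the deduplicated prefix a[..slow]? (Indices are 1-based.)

slow=1 fast=2: a[fast]=1=a[slow] dup, fast++
slow=1 fast=3: a[fast]=1=a[slow] dup, fast++
slow=1 fast=4: a[fast]=3≠a[slow]=1 write a[2]=3, slow++,fast++
slow=2 fast=5: a[fast]=4≠a[slow]=3 write a[3]=4, slow++,fast++
slow=3 fast=6: a[fast]=4=a[slow] dup, fast++

slow=3, fast=7, prefix=[1, 3, 4]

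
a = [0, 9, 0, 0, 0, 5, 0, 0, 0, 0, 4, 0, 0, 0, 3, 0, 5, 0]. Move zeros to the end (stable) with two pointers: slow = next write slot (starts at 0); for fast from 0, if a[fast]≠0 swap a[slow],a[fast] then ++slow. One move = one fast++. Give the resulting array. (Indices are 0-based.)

slow=0 fast=0: a[fast]=0, fast++
slow=0 fast=1: a[fast]=9≠0 swap→a[0]=9, slow++,fast++
slow=1 fast=2: a[fast]=0, fast++
slow=1 fast=3: a[fast]=0, fast++
slow=1 fast=4: a[fast]=0, fast++
slow=1 fast=5: a[fast]=5≠0 swap→a[1]=5, slow++,fast++
slow=2 fast=6: a[fast]=0, fast++
slow=2 fast=7: a[fast]=0, fast++
slow=2 fast=8: a[fast]=0, fast++
slow=2 fast=9: a[fast]=0, fast++
slow=2 fast=10: a[fast]=4≠0 swap→a[2]=4, slow++,fast++
slow=3 fast=11: a[fast]=0, fast++
slow=3 fast=12: a[fast]=0, fast++
slow=3 fast=13: a[fast]=0, fast++
slow=3 fast=14: a[fast]=3≠0 swap→a[3]=3, slow++,fast++
slow=4 fast=15: a[fast]=0, fast++
slow=4 fast=16: a[fast]=5≠0 swap→a[4]=5, slow++,fast++
slow=5 fast=17: a[fast]=0, fast++

[9, 5, 4, 3, 5, 0, 0, 0, 0, 0, 0, 0, 0, 0, 0, 0, 0, 0]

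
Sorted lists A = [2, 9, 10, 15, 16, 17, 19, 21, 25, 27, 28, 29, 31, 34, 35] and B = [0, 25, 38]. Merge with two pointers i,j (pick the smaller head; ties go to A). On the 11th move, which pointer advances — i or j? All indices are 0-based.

j

[i=0,j=0] A[i]=2>B[j]=0 take 0 → j++
[i=0,j=1] A[i]=2<=B[j]=25 take 2 → i++
[i=1,j=1] A[i]=9<=B[j]=25 take 9 → i++
[i=2,j=1] A[i]=10<=B[j]=25 take 10 → i++
[i=3,j=1] A[i]=15<=B[j]=25 take 15 → i++
[i=4,j=1] A[i]=16<=B[j]=25 take 16 → i++
[i=5,j=1] A[i]=17<=B[j]=25 take 17 → i++
[i=6,j=1] A[i]=19<=B[j]=25 take 19 → i++
[i=7,j=1] A[i]=21<=B[j]=25 take 21 → i++
[i=8,j=1] A[i]=25<=B[j]=25 take 25 → i++
[i=9,j=1] A[i]=27>B[j]=25 take 25 → j++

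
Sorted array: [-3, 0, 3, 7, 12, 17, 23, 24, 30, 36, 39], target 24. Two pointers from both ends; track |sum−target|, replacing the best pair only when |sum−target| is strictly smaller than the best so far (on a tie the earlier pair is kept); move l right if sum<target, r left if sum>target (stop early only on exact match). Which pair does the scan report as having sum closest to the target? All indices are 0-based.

l=0 r=10: -3+39=36 d=12 *, r--
l=0 r=9: -3+36=33 d=9 *, r--
l=0 r=8: -3+30=27 d=3 *, r--
l=0 r=7: -3+24=21 d=3, l++
l=1 r=7: 0+24=24 d=0 *, stop

pair (0, 24) with sum 24 (|Δ|=0)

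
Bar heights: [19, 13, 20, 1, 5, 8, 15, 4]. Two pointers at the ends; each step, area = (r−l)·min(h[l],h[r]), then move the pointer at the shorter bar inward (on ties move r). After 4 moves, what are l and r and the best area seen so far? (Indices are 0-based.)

l=0, r=3, best area=90

l=0 r=7: min(19,4)*7=28 best=28 *, r--
l=0 r=6: min(19,15)*6=90 best=90 *, r--
l=0 r=5: min(19,8)*5=40 best=90, r--
l=0 r=4: min(19,5)*4=20 best=90, r--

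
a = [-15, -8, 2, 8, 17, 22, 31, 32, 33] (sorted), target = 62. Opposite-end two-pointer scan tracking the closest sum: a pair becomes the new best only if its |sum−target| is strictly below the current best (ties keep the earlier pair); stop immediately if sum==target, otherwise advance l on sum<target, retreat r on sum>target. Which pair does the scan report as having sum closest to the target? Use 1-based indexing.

pair (31, 32) with sum 63 (|Δ|=1)

[1,9] -15+33=18 d=44 * → l++
[2,9] -8+33=25 d=37 * → l++
[3,9] 2+33=35 d=27 * → l++
[4,9] 8+33=41 d=21 * → l++
[5,9] 17+33=50 d=12 * → l++
[6,9] 22+33=55 d=7 * → l++
[7,9] 31+33=64 d=2 * → r--
[7,8] 31+32=63 d=1 * → r--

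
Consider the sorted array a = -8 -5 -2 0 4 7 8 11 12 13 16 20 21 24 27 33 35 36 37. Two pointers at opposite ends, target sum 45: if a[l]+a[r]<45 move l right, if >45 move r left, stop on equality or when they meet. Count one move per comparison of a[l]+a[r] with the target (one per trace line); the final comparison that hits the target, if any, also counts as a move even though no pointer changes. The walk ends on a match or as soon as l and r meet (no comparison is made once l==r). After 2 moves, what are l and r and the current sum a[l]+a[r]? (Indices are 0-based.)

[0,18] -8+37=29 <45 → l++
[1,18] -5+37=32 <45 → l++

l=2, r=18, sum=35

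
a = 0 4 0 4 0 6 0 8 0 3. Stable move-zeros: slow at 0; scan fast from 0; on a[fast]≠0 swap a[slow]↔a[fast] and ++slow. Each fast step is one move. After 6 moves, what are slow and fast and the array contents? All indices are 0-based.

slow=0 fast=0: a[fast]=0, fast++
slow=0 fast=1: a[fast]=4≠0 swap→a[0]=4, slow++,fast++
slow=1 fast=2: a[fast]=0, fast++
slow=1 fast=3: a[fast]=4≠0 swap→a[1]=4, slow++,fast++
slow=2 fast=4: a[fast]=0, fast++
slow=2 fast=5: a[fast]=6≠0 swap→a[2]=6, slow++,fast++

slow=3, fast=6, a=[4, 4, 6, 0, 0, 0, 0, 8, 0, 3]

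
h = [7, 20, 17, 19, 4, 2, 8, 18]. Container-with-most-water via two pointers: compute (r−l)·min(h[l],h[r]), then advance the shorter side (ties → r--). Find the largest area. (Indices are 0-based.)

max area = 108

l=0 r=7: min(7,18)*7=49 best=49 *, l++
l=1 r=7: min(20,18)*6=108 best=108 *, r--
l=1 r=6: min(20,8)*5=40 best=108, r--
l=1 r=5: min(20,2)*4=8 best=108, r--
l=1 r=4: min(20,4)*3=12 best=108, r--
l=1 r=3: min(20,19)*2=38 best=108, r--
l=1 r=2: min(20,17)*1=17 best=108, r--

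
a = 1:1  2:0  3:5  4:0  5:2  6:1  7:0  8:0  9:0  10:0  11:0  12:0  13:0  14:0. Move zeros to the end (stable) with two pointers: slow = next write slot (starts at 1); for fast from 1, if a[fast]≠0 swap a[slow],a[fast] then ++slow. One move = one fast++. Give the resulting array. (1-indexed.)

[1, 5, 2, 1, 0, 0, 0, 0, 0, 0, 0, 0, 0, 0]

slow=1 fast=1: a[fast]=1≠0 swap→a[1]=1, slow++,fast++
slow=2 fast=2: a[fast]=0, fast++
slow=2 fast=3: a[fast]=5≠0 swap→a[2]=5, slow++,fast++
slow=3 fast=4: a[fast]=0, fast++
slow=3 fast=5: a[fast]=2≠0 swap→a[3]=2, slow++,fast++
slow=4 fast=6: a[fast]=1≠0 swap→a[4]=1, slow++,fast++
slow=5 fast=7: a[fast]=0, fast++
slow=5 fast=8: a[fast]=0, fast++
slow=5 fast=9: a[fast]=0, fast++
slow=5 fast=10: a[fast]=0, fast++
slow=5 fast=11: a[fast]=0, fast++
slow=5 fast=12: a[fast]=0, fast++
slow=5 fast=13: a[fast]=0, fast++
slow=5 fast=14: a[fast]=0, fast++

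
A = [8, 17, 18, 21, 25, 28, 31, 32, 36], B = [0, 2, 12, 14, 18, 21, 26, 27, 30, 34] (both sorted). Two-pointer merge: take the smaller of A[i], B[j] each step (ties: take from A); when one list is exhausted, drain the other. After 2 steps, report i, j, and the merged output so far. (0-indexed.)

i=0, j=2, merged so far=[0, 2]

[i=0,j=0] A[i]=8>B[j]=0 take 0 → j++
[i=0,j=1] A[i]=8>B[j]=2 take 2 → j++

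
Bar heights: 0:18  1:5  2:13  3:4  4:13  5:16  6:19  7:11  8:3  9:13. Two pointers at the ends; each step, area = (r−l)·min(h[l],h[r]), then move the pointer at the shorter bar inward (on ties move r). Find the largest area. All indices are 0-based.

[0,9] min(18,13)*9=117 best=117 * → r--
[0,8] min(18,3)*8=24 best=117 → r--
[0,7] min(18,11)*7=77 best=117 → r--
[0,6] min(18,19)*6=108 best=117 → l++
[1,6] min(5,19)*5=25 best=117 → l++
[2,6] min(13,19)*4=52 best=117 → l++
[3,6] min(4,19)*3=12 best=117 → l++
[4,6] min(13,19)*2=26 best=117 → l++
[5,6] min(16,19)*1=16 best=117 → l++

max area = 117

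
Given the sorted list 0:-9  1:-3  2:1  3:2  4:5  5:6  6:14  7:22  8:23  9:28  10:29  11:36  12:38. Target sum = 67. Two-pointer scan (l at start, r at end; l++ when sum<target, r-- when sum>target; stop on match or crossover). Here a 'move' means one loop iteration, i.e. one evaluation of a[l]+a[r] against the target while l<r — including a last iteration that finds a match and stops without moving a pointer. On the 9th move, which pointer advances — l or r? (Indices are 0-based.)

l

[0,12] -9+38=29 <67 → l++
[1,12] -3+38=35 <67 → l++
[2,12] 1+38=39 <67 → l++
[3,12] 2+38=40 <67 → l++
[4,12] 5+38=43 <67 → l++
[5,12] 6+38=44 <67 → l++
[6,12] 14+38=52 <67 → l++
[7,12] 22+38=60 <67 → l++
[8,12] 23+38=61 <67 → l++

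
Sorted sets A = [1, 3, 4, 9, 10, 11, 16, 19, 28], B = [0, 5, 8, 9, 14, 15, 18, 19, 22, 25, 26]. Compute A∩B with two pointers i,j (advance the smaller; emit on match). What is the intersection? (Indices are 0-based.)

intersection = [9, 19]

i=0 j=0: 1>0, j++
i=0 j=1: 1<5, i++
i=1 j=1: 3<5, i++
i=2 j=1: 4<5, i++
i=3 j=1: 9>5, j++
i=3 j=2: 9>8, j++
i=3 j=3: 9==9 emit, i++,j++
i=4 j=4: 10<14, i++
i=5 j=4: 11<14, i++
i=6 j=4: 16>14, j++
i=6 j=5: 16>15, j++
i=6 j=6: 16<18, i++
i=7 j=6: 19>18, j++
i=7 j=7: 19==19 emit, i++,j++
i=8 j=8: 28>22, j++
i=8 j=9: 28>25, j++
i=8 j=10: 28>26, j++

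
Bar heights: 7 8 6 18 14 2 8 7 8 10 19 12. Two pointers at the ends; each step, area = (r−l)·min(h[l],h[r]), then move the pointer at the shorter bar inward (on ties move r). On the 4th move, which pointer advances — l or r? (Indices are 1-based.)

l=1 r=12: min(7,12)*11=77 best=77 *, l++
l=2 r=12: min(8,12)*10=80 best=80 *, l++
l=3 r=12: min(6,12)*9=54 best=80, l++
l=4 r=12: min(18,12)*8=96 best=96 *, r--

r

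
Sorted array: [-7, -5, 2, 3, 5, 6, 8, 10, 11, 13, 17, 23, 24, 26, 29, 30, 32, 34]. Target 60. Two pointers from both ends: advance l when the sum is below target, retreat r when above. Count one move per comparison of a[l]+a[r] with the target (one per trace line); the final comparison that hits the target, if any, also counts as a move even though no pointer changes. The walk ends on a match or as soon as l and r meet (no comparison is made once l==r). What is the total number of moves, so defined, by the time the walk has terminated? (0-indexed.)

14 moves

l=0 r=17: -7+34=27 <60, l++
l=1 r=17: -5+34=29 <60, l++
l=2 r=17: 2+34=36 <60, l++
l=3 r=17: 3+34=37 <60, l++
l=4 r=17: 5+34=39 <60, l++
l=5 r=17: 6+34=40 <60, l++
l=6 r=17: 8+34=42 <60, l++
l=7 r=17: 10+34=44 <60, l++
l=8 r=17: 11+34=45 <60, l++
l=9 r=17: 13+34=47 <60, l++
l=10 r=17: 17+34=51 <60, l++
l=11 r=17: 23+34=57 <60, l++
l=12 r=17: 24+34=58 <60, l++
l=13 r=17: 26+34=60, found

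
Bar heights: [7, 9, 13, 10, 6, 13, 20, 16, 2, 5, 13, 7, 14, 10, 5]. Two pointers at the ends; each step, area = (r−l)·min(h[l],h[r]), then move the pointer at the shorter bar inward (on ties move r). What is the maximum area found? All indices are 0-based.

l=0 r=14: min(7,5)*14=70 best=70 *, r--
l=0 r=13: min(7,10)*13=91 best=91 *, l++
l=1 r=13: min(9,10)*12=108 best=108 *, l++
l=2 r=13: min(13,10)*11=110 best=110 *, r--
l=2 r=12: min(13,14)*10=130 best=130 *, l++
l=3 r=12: min(10,14)*9=90 best=130, l++
l=4 r=12: min(6,14)*8=48 best=130, l++
l=5 r=12: min(13,14)*7=91 best=130, l++
l=6 r=12: min(20,14)*6=84 best=130, r--
l=6 r=11: min(20,7)*5=35 best=130, r--
l=6 r=10: min(20,13)*4=52 best=130, r--
l=6 r=9: min(20,5)*3=15 best=130, r--
l=6 r=8: min(20,2)*2=4 best=130, r--
l=6 r=7: min(20,16)*1=16 best=130, r--

max area = 130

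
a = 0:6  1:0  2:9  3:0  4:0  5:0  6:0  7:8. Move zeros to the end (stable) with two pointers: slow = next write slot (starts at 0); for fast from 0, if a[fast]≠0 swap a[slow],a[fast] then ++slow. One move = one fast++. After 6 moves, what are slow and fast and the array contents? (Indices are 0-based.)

slow=2, fast=6, a=[6, 9, 0, 0, 0, 0, 0, 8]

slow=0 fast=0: a[fast]=6≠0 swap→a[0]=6, slow++,fast++
slow=1 fast=1: a[fast]=0, fast++
slow=1 fast=2: a[fast]=9≠0 swap→a[1]=9, slow++,fast++
slow=2 fast=3: a[fast]=0, fast++
slow=2 fast=4: a[fast]=0, fast++
slow=2 fast=5: a[fast]=0, fast++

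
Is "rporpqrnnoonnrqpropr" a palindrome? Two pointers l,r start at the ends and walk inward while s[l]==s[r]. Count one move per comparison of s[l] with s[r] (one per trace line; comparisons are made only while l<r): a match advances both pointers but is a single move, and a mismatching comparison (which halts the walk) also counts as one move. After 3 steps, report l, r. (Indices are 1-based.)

l=4, r=17

[1,20] 'r'=='r' → l++,r--
[2,19] 'p'=='p' → l++,r--
[3,18] 'o'=='o' → l++,r--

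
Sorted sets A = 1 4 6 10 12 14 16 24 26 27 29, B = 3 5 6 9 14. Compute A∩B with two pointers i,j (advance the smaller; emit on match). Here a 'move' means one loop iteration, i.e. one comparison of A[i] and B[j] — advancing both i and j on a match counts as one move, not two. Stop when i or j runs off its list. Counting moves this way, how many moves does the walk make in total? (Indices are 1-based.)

i=1 j=1: 1<3, i++
i=2 j=1: 4>3, j++
i=2 j=2: 4<5, i++
i=3 j=2: 6>5, j++
i=3 j=3: 6==6 emit, i++,j++
i=4 j=4: 10>9, j++
i=4 j=5: 10<14, i++
i=5 j=5: 12<14, i++
i=6 j=5: 14==14 emit, i++,j++

9 moves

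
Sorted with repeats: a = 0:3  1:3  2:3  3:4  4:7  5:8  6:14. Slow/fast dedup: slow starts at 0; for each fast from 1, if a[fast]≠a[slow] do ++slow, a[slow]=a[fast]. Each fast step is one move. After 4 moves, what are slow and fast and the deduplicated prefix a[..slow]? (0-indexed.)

slow=2, fast=5, prefix=[3, 4, 7]

(s=0,f=1) a[fast]=3=a[slow] dup → fast++
(s=0,f=2) a[fast]=3=a[slow] dup → fast++
(s=0,f=3) a[fast]=4≠a[slow]=3 write a[1]=4 → slow++,fast++
(s=1,f=4) a[fast]=7≠a[slow]=4 write a[2]=7 → slow++,fast++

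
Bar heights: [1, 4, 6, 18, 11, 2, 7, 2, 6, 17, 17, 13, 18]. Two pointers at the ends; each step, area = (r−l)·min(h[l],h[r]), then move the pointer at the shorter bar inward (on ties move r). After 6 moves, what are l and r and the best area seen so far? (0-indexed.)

l=3, r=9, best area=162

[0,12] min(1,18)*12=12 best=12 * → l++
[1,12] min(4,18)*11=44 best=44 * → l++
[2,12] min(6,18)*10=60 best=60 * → l++
[3,12] min(18,18)*9=162 best=162 * → r--
[3,11] min(18,13)*8=104 best=162 → r--
[3,10] min(18,17)*7=119 best=162 → r--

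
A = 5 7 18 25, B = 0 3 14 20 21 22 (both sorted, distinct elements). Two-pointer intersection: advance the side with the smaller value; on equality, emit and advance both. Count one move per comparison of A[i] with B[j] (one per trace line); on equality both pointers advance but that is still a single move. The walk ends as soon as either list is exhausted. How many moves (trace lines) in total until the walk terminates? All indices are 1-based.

9 moves

i=1 j=1: 5>0, j++
i=1 j=2: 5>3, j++
i=1 j=3: 5<14, i++
i=2 j=3: 7<14, i++
i=3 j=3: 18>14, j++
i=3 j=4: 18<20, i++
i=4 j=4: 25>20, j++
i=4 j=5: 25>21, j++
i=4 j=6: 25>22, j++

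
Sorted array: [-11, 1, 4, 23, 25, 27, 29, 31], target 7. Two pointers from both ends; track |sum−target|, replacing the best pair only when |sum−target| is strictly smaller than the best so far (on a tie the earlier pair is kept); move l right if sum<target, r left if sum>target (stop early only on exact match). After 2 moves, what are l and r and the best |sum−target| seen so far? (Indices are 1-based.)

[1,8] -11+31=20 d=13 * → r--
[1,7] -11+29=18 d=11 * → r--

l=1, r=6, best |Δ|=11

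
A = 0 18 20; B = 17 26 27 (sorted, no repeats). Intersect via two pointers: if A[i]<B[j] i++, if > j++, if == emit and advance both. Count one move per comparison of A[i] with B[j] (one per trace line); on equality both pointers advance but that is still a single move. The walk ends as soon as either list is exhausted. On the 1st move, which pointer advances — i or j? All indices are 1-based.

i

i=1 j=1: 0<17, i++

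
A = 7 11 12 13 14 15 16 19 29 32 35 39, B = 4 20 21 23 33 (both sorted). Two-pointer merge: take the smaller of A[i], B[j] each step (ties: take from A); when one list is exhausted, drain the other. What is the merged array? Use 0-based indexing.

[4, 7, 11, 12, 13, 14, 15, 16, 19, 20, 21, 23, 29, 32, 33, 35, 39]

i=0 j=0: A[i]=7>B[j]=4 take 4, j++
i=0 j=1: A[i]=7<=B[j]=20 take 7, i++
i=1 j=1: A[i]=11<=B[j]=20 take 11, i++
i=2 j=1: A[i]=12<=B[j]=20 take 12, i++
i=3 j=1: A[i]=13<=B[j]=20 take 13, i++
i=4 j=1: A[i]=14<=B[j]=20 take 14, i++
i=5 j=1: A[i]=15<=B[j]=20 take 15, i++
i=6 j=1: A[i]=16<=B[j]=20 take 16, i++
i=7 j=1: A[i]=19<=B[j]=20 take 19, i++
i=8 j=1: A[i]=29>B[j]=20 take 20, j++
i=8 j=2: A[i]=29>B[j]=21 take 21, j++
i=8 j=3: A[i]=29>B[j]=23 take 23, j++
i=8 j=4: A[i]=29<=B[j]=33 take 29, i++
i=9 j=4: A[i]=32<=B[j]=33 take 32, i++
i=10 j=4: A[i]=35>B[j]=33 take 33, j++
i=10 j=5: B done, take A[i]=35, i++
i=11 j=5: B done, take A[i]=39, i++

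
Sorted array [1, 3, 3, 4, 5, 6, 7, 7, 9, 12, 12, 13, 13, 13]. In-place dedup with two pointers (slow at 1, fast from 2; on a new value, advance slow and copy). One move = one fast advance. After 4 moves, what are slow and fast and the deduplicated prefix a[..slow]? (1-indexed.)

(s=1,f=2) a[fast]=3≠a[slow]=1 write a[2]=3 → slow++,fast++
(s=2,f=3) a[fast]=3=a[slow] dup → fast++
(s=2,f=4) a[fast]=4≠a[slow]=3 write a[3]=4 → slow++,fast++
(s=3,f=5) a[fast]=5≠a[slow]=4 write a[4]=5 → slow++,fast++

slow=4, fast=6, prefix=[1, 3, 4, 5]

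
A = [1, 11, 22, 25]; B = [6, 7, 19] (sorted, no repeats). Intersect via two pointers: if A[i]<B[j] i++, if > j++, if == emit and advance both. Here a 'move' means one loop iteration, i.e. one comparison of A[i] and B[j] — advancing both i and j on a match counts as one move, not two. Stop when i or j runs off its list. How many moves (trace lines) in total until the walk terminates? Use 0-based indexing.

[i=0,j=0] 1<6 → i++
[i=1,j=0] 11>6 → j++
[i=1,j=1] 11>7 → j++
[i=1,j=2] 11<19 → i++
[i=2,j=2] 22>19 → j++

5 moves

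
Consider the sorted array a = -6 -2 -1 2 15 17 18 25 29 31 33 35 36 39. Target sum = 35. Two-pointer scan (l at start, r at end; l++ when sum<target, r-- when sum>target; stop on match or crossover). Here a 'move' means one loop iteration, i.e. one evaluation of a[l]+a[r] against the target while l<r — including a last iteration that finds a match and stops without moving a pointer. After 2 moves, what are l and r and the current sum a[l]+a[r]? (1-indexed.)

[1,14] -6+39=33 <35 → l++
[2,14] -2+39=37 >35 → r--

l=2, r=13, sum=34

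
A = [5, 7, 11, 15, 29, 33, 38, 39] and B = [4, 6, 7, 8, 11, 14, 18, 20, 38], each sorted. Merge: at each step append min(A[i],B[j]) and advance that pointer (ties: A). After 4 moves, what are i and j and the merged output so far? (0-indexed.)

i=0 j=0: A[i]=5>B[j]=4 take 4, j++
i=0 j=1: A[i]=5<=B[j]=6 take 5, i++
i=1 j=1: A[i]=7>B[j]=6 take 6, j++
i=1 j=2: A[i]=7<=B[j]=7 take 7, i++

i=2, j=2, merged so far=[4, 5, 6, 7]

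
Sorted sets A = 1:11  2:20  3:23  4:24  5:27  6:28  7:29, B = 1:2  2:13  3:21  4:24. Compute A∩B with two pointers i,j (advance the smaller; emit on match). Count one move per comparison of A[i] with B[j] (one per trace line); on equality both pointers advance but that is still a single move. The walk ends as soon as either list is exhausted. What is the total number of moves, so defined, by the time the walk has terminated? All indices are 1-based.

i=1 j=1: 11>2, j++
i=1 j=2: 11<13, i++
i=2 j=2: 20>13, j++
i=2 j=3: 20<21, i++
i=3 j=3: 23>21, j++
i=3 j=4: 23<24, i++
i=4 j=4: 24==24 emit, i++,j++

7 moves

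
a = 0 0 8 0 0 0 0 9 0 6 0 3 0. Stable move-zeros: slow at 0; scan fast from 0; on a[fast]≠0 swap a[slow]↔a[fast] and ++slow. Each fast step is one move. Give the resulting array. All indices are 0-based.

[8, 9, 6, 3, 0, 0, 0, 0, 0, 0, 0, 0, 0]

(s=0,f=0) a[fast]=0 → fast++
(s=0,f=1) a[fast]=0 → fast++
(s=0,f=2) a[fast]=8≠0 swap→a[0]=8 → slow++,fast++
(s=1,f=3) a[fast]=0 → fast++
(s=1,f=4) a[fast]=0 → fast++
(s=1,f=5) a[fast]=0 → fast++
(s=1,f=6) a[fast]=0 → fast++
(s=1,f=7) a[fast]=9≠0 swap→a[1]=9 → slow++,fast++
(s=2,f=8) a[fast]=0 → fast++
(s=2,f=9) a[fast]=6≠0 swap→a[2]=6 → slow++,fast++
(s=3,f=10) a[fast]=0 → fast++
(s=3,f=11) a[fast]=3≠0 swap→a[3]=3 → slow++,fast++
(s=4,f=12) a[fast]=0 → fast++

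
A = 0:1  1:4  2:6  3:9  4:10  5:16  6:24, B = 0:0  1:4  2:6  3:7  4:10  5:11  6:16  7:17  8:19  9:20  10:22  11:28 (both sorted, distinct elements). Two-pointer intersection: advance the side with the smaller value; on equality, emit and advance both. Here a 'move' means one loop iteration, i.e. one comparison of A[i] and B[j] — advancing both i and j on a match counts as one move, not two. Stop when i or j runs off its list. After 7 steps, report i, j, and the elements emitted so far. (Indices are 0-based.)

i=0 j=0: 1>0, j++
i=0 j=1: 1<4, i++
i=1 j=1: 4==4 emit, i++,j++
i=2 j=2: 6==6 emit, i++,j++
i=3 j=3: 9>7, j++
i=3 j=4: 9<10, i++
i=4 j=4: 10==10 emit, i++,j++

i=5, j=5, emitted=[4, 6, 10]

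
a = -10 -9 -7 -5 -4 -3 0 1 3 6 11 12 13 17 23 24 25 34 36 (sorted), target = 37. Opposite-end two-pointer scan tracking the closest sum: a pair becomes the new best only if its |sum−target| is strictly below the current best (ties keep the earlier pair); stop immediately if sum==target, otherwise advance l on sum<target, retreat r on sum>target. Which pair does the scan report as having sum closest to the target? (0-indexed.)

l=0 r=18: -10+36=26 d=11 *, l++
l=1 r=18: -9+36=27 d=10 *, l++
l=2 r=18: -7+36=29 d=8 *, l++
l=3 r=18: -5+36=31 d=6 *, l++
l=4 r=18: -4+36=32 d=5 *, l++
l=5 r=18: -3+36=33 d=4 *, l++
l=6 r=18: 0+36=36 d=1 *, l++
l=7 r=18: 1+36=37 d=0 *, stop

pair (1, 36) with sum 37 (|Δ|=0)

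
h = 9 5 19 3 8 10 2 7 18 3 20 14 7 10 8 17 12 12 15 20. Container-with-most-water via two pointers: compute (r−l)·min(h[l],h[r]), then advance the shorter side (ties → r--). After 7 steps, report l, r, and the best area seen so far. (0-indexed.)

[0,19] min(9,20)*19=171 best=171 * → l++
[1,19] min(5,20)*18=90 best=171 → l++
[2,19] min(19,20)*17=323 best=323 * → l++
[3,19] min(3,20)*16=48 best=323 → l++
[4,19] min(8,20)*15=120 best=323 → l++
[5,19] min(10,20)*14=140 best=323 → l++
[6,19] min(2,20)*13=26 best=323 → l++

l=7, r=19, best area=323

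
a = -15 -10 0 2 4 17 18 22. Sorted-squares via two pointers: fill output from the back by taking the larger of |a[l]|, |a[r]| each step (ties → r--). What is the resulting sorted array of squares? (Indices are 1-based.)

[0, 4, 16, 100, 225, 289, 324, 484]

l=1 r=8: |-15|<=|22| out[8]=484, r--
l=1 r=7: |-15|<=|18| out[7]=324, r--
l=1 r=6: |-15|<=|17| out[6]=289, r--
l=1 r=5: |-15|>|4| out[5]=225, l++
l=2 r=5: |-10|>|4| out[4]=100, l++
l=3 r=5: |0|<=|4| out[3]=16, r--
l=3 r=4: |0|<=|2| out[2]=4, r--
l=3 r=3: |0|<=|0| out[1]=0, r--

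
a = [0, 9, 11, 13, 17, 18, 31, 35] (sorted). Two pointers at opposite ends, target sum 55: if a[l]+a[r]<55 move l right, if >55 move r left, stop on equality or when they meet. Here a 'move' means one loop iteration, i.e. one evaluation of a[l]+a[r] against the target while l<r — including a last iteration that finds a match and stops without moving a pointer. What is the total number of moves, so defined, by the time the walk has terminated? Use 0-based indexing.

l=0 r=7: 0+35=35 <55, l++
l=1 r=7: 9+35=44 <55, l++
l=2 r=7: 11+35=46 <55, l++
l=3 r=7: 13+35=48 <55, l++
l=4 r=7: 17+35=52 <55, l++
l=5 r=7: 18+35=53 <55, l++
l=6 r=7: 31+35=66 >55, r--

7 moves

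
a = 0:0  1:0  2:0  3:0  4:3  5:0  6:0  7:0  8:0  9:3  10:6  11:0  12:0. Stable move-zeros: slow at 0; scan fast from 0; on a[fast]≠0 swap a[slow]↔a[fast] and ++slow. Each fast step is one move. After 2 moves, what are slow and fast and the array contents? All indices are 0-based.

slow=0, fast=2, a=[0, 0, 0, 0, 3, 0, 0, 0, 0, 3, 6, 0, 0]

(s=0,f=0) a[fast]=0 → fast++
(s=0,f=1) a[fast]=0 → fast++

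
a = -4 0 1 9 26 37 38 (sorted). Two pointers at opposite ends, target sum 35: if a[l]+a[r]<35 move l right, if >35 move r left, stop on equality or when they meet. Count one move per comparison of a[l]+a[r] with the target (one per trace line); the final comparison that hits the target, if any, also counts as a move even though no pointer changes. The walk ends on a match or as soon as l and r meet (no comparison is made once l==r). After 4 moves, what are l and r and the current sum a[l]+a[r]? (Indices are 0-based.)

[0,6] -4+38=34 <35 → l++
[1,6] 0+38=38 >35 → r--
[1,5] 0+37=37 >35 → r--
[1,4] 0+26=26 <35 → l++

l=2, r=4, sum=27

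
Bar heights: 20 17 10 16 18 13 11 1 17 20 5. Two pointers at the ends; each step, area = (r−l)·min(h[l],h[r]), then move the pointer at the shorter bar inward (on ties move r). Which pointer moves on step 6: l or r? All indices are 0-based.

r

l=0 r=10: min(20,5)*10=50 best=50 *, r--
l=0 r=9: min(20,20)*9=180 best=180 *, r--
l=0 r=8: min(20,17)*8=136 best=180, r--
l=0 r=7: min(20,1)*7=7 best=180, r--
l=0 r=6: min(20,11)*6=66 best=180, r--
l=0 r=5: min(20,13)*5=65 best=180, r--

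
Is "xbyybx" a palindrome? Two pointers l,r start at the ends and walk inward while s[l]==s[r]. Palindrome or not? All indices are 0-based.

palindrome

[0,5] 'x'=='x' → l++,r--
[1,4] 'b'=='b' → l++,r--
[2,3] 'y'=='y' → l++,r--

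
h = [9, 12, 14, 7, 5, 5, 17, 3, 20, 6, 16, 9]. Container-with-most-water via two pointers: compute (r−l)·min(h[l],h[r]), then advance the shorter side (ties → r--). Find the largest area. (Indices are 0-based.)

max area = 112

[0,11] min(9,9)*11=99 best=99 * → r--
[0,10] min(9,16)*10=90 best=99 → l++
[1,10] min(12,16)*9=108 best=108 * → l++
[2,10] min(14,16)*8=112 best=112 * → l++
[3,10] min(7,16)*7=49 best=112 → l++
[4,10] min(5,16)*6=30 best=112 → l++
[5,10] min(5,16)*5=25 best=112 → l++
[6,10] min(17,16)*4=64 best=112 → r--
[6,9] min(17,6)*3=18 best=112 → r--
[6,8] min(17,20)*2=34 best=112 → l++
[7,8] min(3,20)*1=3 best=112 → l++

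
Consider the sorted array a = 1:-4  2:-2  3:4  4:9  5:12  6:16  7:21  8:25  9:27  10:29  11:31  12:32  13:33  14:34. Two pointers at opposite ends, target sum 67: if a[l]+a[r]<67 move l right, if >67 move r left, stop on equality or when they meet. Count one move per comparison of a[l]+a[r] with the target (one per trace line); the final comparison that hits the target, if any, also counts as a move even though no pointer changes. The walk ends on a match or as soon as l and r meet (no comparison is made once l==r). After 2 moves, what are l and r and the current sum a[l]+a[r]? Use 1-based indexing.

[1,14] -4+34=30 <67 → l++
[2,14] -2+34=32 <67 → l++

l=3, r=14, sum=38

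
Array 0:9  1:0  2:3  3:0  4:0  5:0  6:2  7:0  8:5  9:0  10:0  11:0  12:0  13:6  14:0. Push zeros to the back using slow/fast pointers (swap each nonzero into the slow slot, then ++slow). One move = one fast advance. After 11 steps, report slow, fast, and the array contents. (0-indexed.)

(s=0,f=0) a[fast]=9≠0 swap→a[0]=9 → slow++,fast++
(s=1,f=1) a[fast]=0 → fast++
(s=1,f=2) a[fast]=3≠0 swap→a[1]=3 → slow++,fast++
(s=2,f=3) a[fast]=0 → fast++
(s=2,f=4) a[fast]=0 → fast++
(s=2,f=5) a[fast]=0 → fast++
(s=2,f=6) a[fast]=2≠0 swap→a[2]=2 → slow++,fast++
(s=3,f=7) a[fast]=0 → fast++
(s=3,f=8) a[fast]=5≠0 swap→a[3]=5 → slow++,fast++
(s=4,f=9) a[fast]=0 → fast++
(s=4,f=10) a[fast]=0 → fast++

slow=4, fast=11, a=[9, 3, 2, 5, 0, 0, 0, 0, 0, 0, 0, 0, 0, 6, 0]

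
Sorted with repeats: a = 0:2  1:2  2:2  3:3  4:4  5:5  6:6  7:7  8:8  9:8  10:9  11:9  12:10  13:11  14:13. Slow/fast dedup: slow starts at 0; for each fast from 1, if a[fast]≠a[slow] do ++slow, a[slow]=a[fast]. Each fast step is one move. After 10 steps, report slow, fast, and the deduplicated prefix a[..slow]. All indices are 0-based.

slow=0 fast=1: a[fast]=2=a[slow] dup, fast++
slow=0 fast=2: a[fast]=2=a[slow] dup, fast++
slow=0 fast=3: a[fast]=3≠a[slow]=2 write a[1]=3, slow++,fast++
slow=1 fast=4: a[fast]=4≠a[slow]=3 write a[2]=4, slow++,fast++
slow=2 fast=5: a[fast]=5≠a[slow]=4 write a[3]=5, slow++,fast++
slow=3 fast=6: a[fast]=6≠a[slow]=5 write a[4]=6, slow++,fast++
slow=4 fast=7: a[fast]=7≠a[slow]=6 write a[5]=7, slow++,fast++
slow=5 fast=8: a[fast]=8≠a[slow]=7 write a[6]=8, slow++,fast++
slow=6 fast=9: a[fast]=8=a[slow] dup, fast++
slow=6 fast=10: a[fast]=9≠a[slow]=8 write a[7]=9, slow++,fast++

slow=7, fast=11, prefix=[2, 3, 4, 5, 6, 7, 8, 9]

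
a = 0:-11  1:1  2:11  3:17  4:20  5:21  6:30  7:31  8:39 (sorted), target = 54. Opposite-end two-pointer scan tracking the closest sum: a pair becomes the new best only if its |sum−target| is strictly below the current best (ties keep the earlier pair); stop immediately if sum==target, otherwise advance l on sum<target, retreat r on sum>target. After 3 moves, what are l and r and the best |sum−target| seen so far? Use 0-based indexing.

l=0 r=8: -11+39=28 d=26 *, l++
l=1 r=8: 1+39=40 d=14 *, l++
l=2 r=8: 11+39=50 d=4 *, l++

l=3, r=8, best |Δ|=4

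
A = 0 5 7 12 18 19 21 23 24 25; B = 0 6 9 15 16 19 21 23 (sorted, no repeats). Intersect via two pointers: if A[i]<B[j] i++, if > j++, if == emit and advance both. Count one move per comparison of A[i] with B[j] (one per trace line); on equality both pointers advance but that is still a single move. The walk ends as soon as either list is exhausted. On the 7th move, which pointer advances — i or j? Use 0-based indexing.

i=0 j=0: 0==0 emit, i++,j++
i=1 j=1: 5<6, i++
i=2 j=1: 7>6, j++
i=2 j=2: 7<9, i++
i=3 j=2: 12>9, j++
i=3 j=3: 12<15, i++
i=4 j=3: 18>15, j++

j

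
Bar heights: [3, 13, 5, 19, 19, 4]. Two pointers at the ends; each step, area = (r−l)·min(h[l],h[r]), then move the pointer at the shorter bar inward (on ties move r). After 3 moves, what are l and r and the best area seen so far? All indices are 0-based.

[0,5] min(3,4)*5=15 best=15 * → l++
[1,5] min(13,4)*4=16 best=16 * → r--
[1,4] min(13,19)*3=39 best=39 * → l++

l=2, r=4, best area=39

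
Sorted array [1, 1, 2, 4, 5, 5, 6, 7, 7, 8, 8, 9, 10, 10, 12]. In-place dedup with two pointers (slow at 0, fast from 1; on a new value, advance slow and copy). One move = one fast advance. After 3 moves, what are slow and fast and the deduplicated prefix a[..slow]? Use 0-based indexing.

slow=2, fast=4, prefix=[1, 2, 4]

slow=0 fast=1: a[fast]=1=a[slow] dup, fast++
slow=0 fast=2: a[fast]=2≠a[slow]=1 write a[1]=2, slow++,fast++
slow=1 fast=3: a[fast]=4≠a[slow]=2 write a[2]=4, slow++,fast++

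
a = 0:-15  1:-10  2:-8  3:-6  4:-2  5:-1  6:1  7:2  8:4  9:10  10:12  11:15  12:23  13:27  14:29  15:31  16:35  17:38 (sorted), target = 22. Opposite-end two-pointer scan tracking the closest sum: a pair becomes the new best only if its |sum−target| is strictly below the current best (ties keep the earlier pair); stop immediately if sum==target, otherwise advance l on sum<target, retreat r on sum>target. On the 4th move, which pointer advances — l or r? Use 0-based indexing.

l

[0,17] -15+38=23 d=1 * → r--
[0,16] -15+35=20 d=2 → l++
[1,16] -10+35=25 d=3 → r--
[1,15] -10+31=21 d=1 → l++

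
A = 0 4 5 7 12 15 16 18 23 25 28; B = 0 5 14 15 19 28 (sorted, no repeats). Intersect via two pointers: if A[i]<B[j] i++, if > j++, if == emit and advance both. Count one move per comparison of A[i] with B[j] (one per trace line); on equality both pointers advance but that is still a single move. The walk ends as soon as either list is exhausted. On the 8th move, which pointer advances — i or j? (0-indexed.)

i

[i=0,j=0] 0==0 emit → i++,j++
[i=1,j=1] 4<5 → i++
[i=2,j=1] 5==5 emit → i++,j++
[i=3,j=2] 7<14 → i++
[i=4,j=2] 12<14 → i++
[i=5,j=2] 15>14 → j++
[i=5,j=3] 15==15 emit → i++,j++
[i=6,j=4] 16<19 → i++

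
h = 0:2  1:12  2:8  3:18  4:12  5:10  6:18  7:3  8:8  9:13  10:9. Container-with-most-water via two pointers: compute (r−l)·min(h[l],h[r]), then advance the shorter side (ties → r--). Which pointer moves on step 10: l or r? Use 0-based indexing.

r

l=0 r=10: min(2,9)*10=20 best=20 *, l++
l=1 r=10: min(12,9)*9=81 best=81 *, r--
l=1 r=9: min(12,13)*8=96 best=96 *, l++
l=2 r=9: min(8,13)*7=56 best=96, l++
l=3 r=9: min(18,13)*6=78 best=96, r--
l=3 r=8: min(18,8)*5=40 best=96, r--
l=3 r=7: min(18,3)*4=12 best=96, r--
l=3 r=6: min(18,18)*3=54 best=96, r--
l=3 r=5: min(18,10)*2=20 best=96, r--
l=3 r=4: min(18,12)*1=12 best=96, r--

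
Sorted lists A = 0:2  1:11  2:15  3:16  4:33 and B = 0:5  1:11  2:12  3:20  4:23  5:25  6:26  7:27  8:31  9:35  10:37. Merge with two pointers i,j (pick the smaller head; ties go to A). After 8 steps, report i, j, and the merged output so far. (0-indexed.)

i=4, j=4, merged so far=[2, 5, 11, 11, 12, 15, 16, 20]

[i=0,j=0] A[i]=2<=B[j]=5 take 2 → i++
[i=1,j=0] A[i]=11>B[j]=5 take 5 → j++
[i=1,j=1] A[i]=11<=B[j]=11 take 11 → i++
[i=2,j=1] A[i]=15>B[j]=11 take 11 → j++
[i=2,j=2] A[i]=15>B[j]=12 take 12 → j++
[i=2,j=3] A[i]=15<=B[j]=20 take 15 → i++
[i=3,j=3] A[i]=16<=B[j]=20 take 16 → i++
[i=4,j=3] A[i]=33>B[j]=20 take 20 → j++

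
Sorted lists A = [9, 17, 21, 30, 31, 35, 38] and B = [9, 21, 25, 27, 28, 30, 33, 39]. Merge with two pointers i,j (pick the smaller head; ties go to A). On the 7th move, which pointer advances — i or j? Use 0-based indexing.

j

i=0 j=0: A[i]=9<=B[j]=9 take 9, i++
i=1 j=0: A[i]=17>B[j]=9 take 9, j++
i=1 j=1: A[i]=17<=B[j]=21 take 17, i++
i=2 j=1: A[i]=21<=B[j]=21 take 21, i++
i=3 j=1: A[i]=30>B[j]=21 take 21, j++
i=3 j=2: A[i]=30>B[j]=25 take 25, j++
i=3 j=3: A[i]=30>B[j]=27 take 27, j++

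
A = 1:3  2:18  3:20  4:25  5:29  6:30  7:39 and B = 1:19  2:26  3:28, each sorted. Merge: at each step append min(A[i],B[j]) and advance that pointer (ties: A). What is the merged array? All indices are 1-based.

i=1 j=1: A[i]=3<=B[j]=19 take 3, i++
i=2 j=1: A[i]=18<=B[j]=19 take 18, i++
i=3 j=1: A[i]=20>B[j]=19 take 19, j++
i=3 j=2: A[i]=20<=B[j]=26 take 20, i++
i=4 j=2: A[i]=25<=B[j]=26 take 25, i++
i=5 j=2: A[i]=29>B[j]=26 take 26, j++
i=5 j=3: A[i]=29>B[j]=28 take 28, j++
i=5 j=4: B done, take A[i]=29, i++
i=6 j=4: B done, take A[i]=30, i++
i=7 j=4: B done, take A[i]=39, i++

[3, 18, 19, 20, 25, 26, 28, 29, 30, 39]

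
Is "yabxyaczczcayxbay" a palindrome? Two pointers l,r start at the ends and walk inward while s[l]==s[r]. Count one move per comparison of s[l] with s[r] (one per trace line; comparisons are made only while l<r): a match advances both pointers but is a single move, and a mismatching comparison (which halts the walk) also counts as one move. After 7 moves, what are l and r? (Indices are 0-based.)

l=7, r=9

[0,16] 'y'=='y' → l++,r--
[1,15] 'a'=='a' → l++,r--
[2,14] 'b'=='b' → l++,r--
[3,13] 'x'=='x' → l++,r--
[4,12] 'y'=='y' → l++,r--
[5,11] 'a'=='a' → l++,r--
[6,10] 'c'=='c' → l++,r--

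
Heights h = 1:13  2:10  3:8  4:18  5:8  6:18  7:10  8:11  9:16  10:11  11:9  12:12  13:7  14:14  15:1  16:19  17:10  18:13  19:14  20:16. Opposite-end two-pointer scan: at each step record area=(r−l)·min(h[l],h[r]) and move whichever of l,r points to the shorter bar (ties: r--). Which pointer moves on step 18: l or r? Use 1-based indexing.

[1,20] min(13,16)*19=247 best=247 * → l++
[2,20] min(10,16)*18=180 best=247 → l++
[3,20] min(8,16)*17=136 best=247 → l++
[4,20] min(18,16)*16=256 best=256 * → r--
[4,19] min(18,14)*15=210 best=256 → r--
[4,18] min(18,13)*14=182 best=256 → r--
[4,17] min(18,10)*13=130 best=256 → r--
[4,16] min(18,19)*12=216 best=256 → l++
[5,16] min(8,19)*11=88 best=256 → l++
[6,16] min(18,19)*10=180 best=256 → l++
[7,16] min(10,19)*9=90 best=256 → l++
[8,16] min(11,19)*8=88 best=256 → l++
[9,16] min(16,19)*7=112 best=256 → l++
[10,16] min(11,19)*6=66 best=256 → l++
[11,16] min(9,19)*5=45 best=256 → l++
[12,16] min(12,19)*4=48 best=256 → l++
[13,16] min(7,19)*3=21 best=256 → l++
[14,16] min(14,19)*2=28 best=256 → l++

l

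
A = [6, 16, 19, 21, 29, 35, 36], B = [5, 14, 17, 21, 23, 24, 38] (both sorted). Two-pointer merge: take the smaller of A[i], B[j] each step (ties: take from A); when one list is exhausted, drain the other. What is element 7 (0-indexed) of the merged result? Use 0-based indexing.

i=0 j=0: A[i]=6>B[j]=5 take 5, j++
i=0 j=1: A[i]=6<=B[j]=14 take 6, i++
i=1 j=1: A[i]=16>B[j]=14 take 14, j++
i=1 j=2: A[i]=16<=B[j]=17 take 16, i++
i=2 j=2: A[i]=19>B[j]=17 take 17, j++
i=2 j=3: A[i]=19<=B[j]=21 take 19, i++
i=3 j=3: A[i]=21<=B[j]=21 take 21, i++
i=4 j=3: A[i]=29>B[j]=21 take 21, j++
i=4 j=4: A[i]=29>B[j]=23 take 23, j++
i=4 j=5: A[i]=29>B[j]=24 take 24, j++
i=4 j=6: A[i]=29<=B[j]=38 take 29, i++
i=5 j=6: A[i]=35<=B[j]=38 take 35, i++
i=6 j=6: A[i]=36<=B[j]=38 take 36, i++
i=7 j=6: A done, take B[j]=38, j++

merged[7] = 21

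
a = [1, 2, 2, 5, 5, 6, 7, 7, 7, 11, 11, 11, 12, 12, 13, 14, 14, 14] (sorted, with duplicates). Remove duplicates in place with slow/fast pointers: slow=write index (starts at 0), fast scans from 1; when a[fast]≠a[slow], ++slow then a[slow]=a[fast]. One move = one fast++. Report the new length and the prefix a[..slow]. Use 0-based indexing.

length 9; prefix = [1, 2, 5, 6, 7, 11, 12, 13, 14]

slow=0 fast=1: a[fast]=2≠a[slow]=1 write a[1]=2, slow++,fast++
slow=1 fast=2: a[fast]=2=a[slow] dup, fast++
slow=1 fast=3: a[fast]=5≠a[slow]=2 write a[2]=5, slow++,fast++
slow=2 fast=4: a[fast]=5=a[slow] dup, fast++
slow=2 fast=5: a[fast]=6≠a[slow]=5 write a[3]=6, slow++,fast++
slow=3 fast=6: a[fast]=7≠a[slow]=6 write a[4]=7, slow++,fast++
slow=4 fast=7: a[fast]=7=a[slow] dup, fast++
slow=4 fast=8: a[fast]=7=a[slow] dup, fast++
slow=4 fast=9: a[fast]=11≠a[slow]=7 write a[5]=11, slow++,fast++
slow=5 fast=10: a[fast]=11=a[slow] dup, fast++
slow=5 fast=11: a[fast]=11=a[slow] dup, fast++
slow=5 fast=12: a[fast]=12≠a[slow]=11 write a[6]=12, slow++,fast++
slow=6 fast=13: a[fast]=12=a[slow] dup, fast++
slow=6 fast=14: a[fast]=13≠a[slow]=12 write a[7]=13, slow++,fast++
slow=7 fast=15: a[fast]=14≠a[slow]=13 write a[8]=14, slow++,fast++
slow=8 fast=16: a[fast]=14=a[slow] dup, fast++
slow=8 fast=17: a[fast]=14=a[slow] dup, fast++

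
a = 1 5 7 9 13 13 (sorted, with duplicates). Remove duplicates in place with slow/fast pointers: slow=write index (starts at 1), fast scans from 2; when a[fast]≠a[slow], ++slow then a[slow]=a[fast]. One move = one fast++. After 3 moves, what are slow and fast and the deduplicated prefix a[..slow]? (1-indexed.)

slow=1 fast=2: a[fast]=5≠a[slow]=1 write a[2]=5, slow++,fast++
slow=2 fast=3: a[fast]=7≠a[slow]=5 write a[3]=7, slow++,fast++
slow=3 fast=4: a[fast]=9≠a[slow]=7 write a[4]=9, slow++,fast++

slow=4, fast=5, prefix=[1, 5, 7, 9]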